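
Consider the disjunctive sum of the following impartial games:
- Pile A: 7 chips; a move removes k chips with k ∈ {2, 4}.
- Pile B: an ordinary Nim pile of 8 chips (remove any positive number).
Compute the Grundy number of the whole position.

8

For pile A, compute g(0), g(1), … with moves {2, 4}:
g(0) = mex{} = 0
g(1) = mex{} = 0
g(2) = mex{0} = 1
g(3) = mex{0} = 1
g(4) = mex{0,1} = 2
g(5) = mex{0,1} = 2
g(6) = mex{1,2} = 0
g(7) = mex{1,2} = 0
So g(7) = 0.
Pile B is a plain Nim pile of size 8, so its Grundy value is 8.
The value of a disjunctive sum is the nim-sum of the parts.
Combined value = 0 XOR 8 = 8.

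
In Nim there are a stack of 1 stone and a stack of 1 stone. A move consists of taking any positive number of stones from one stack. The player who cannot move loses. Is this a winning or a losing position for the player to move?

Nim-sum: 1 XOR 1 = 0.
The nim-sum is 0, so this is a P-position: the player to move is in a losing position under optimal play.

Losing position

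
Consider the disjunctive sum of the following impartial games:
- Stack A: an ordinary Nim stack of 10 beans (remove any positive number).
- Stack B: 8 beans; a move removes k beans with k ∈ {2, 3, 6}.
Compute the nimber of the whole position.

8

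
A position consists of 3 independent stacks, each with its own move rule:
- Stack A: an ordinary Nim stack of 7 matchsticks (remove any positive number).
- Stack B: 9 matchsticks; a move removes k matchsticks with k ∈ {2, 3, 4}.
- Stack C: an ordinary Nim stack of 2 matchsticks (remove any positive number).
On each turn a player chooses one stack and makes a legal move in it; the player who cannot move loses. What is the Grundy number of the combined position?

4

Stack A is a plain Nim stack of size 7, so its Grundy value is 7.
Build the Grundy sequence for stack B with g(k) = mex{g(k−s) : s ∈ {2, 3, 4}, s ≤ k}:
g(0) = mex{} = 0
g(1) = mex{} = 0
g(2) = mex{0} = 1
g(3) = mex{0} = 1
g(4) = mex{0,1} = 2
g(5) = mex{0,1} = 2
g(6) = mex{1,2} = 0
g(7) = mex{1,2} = 0
g(8) = mex{0,2} = 1
g(9) = mex{0,2} = 1
So g(9) = 1.
Stack C is a plain Nim stack of size 2, so its Grundy value is 2.
The value of a disjunctive sum is the nim-sum of the parts.
Combined value = 7 XOR 1 XOR 2 = 4.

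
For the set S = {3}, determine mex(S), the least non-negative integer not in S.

0 is not in the set, so the mex is 0.

0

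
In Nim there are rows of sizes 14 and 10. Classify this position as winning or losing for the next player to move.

Compute the nim-sum pairwise:
14 ⊕ 10 = 4
The nim-sum is 4 ≠ 0, so this is an N-position: the player to move can win.

Winning position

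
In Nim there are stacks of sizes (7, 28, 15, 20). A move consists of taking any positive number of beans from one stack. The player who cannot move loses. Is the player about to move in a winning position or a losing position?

Losing position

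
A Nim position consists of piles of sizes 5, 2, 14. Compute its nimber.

9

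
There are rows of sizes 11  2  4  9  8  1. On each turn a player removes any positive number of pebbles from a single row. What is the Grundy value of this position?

13

In binary:
  1011  (11)
  0010  (2)
  0100  (4)
  1001  (9)
  1000  (8)
  0001  (1)
  ----
  1101  (13)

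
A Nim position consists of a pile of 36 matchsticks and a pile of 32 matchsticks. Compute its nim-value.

4

Nim-sum: 36 ⊕ 32 = 4.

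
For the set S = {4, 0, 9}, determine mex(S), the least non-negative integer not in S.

0 is in the set but 1 is not, so the mex is 1.

1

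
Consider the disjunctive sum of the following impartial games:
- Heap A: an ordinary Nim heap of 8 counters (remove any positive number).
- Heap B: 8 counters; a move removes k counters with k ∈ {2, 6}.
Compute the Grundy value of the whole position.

Heap A is a plain Nim heap of size 8, so its Grundy value is 8.
Build the Grundy sequence for heap B with g(k) = mex{g(k−s) : s ∈ {2, 6}, s ≤ k}:
g(0) = mex{} = 0
g(1) = mex{} = 0
g(2) = mex{0} = 1
g(3) = mex{0} = 1
g(4) = mex{1} = 0
g(5) = mex{1} = 0
g(6) = mex{0} = 1
g(7) = mex{0} = 1
g(8) = mex{1} = 0
So g(8) = 0.
By the Sprague-Grundy theorem, the Grundy value of a sum of independent games is the XOR of the component values.
Combined value = 8 ⊕ 0 = 8.

8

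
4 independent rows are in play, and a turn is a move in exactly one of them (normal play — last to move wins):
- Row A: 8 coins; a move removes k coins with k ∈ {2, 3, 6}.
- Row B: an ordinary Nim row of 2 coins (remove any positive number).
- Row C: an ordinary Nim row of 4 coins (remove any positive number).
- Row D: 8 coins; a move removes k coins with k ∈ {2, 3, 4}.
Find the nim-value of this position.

5

Grundy values for row A (subtraction set {2, 3, 6}):
g(0) = mex{} = 0
g(1) = mex{} = 0
g(2) = mex{0} = 1
g(3) = mex{0} = 1
g(4) = mex{0,1} = 2
g(5) = mex{1} = 0
g(6) = mex{0,1,2} = 3
g(7) = mex{0,2} = 1
g(8) = mex{0,1,3} = 2
So g(8) = 2.
Row B is a plain Nim row of size 2, so its Grundy value is 2.
Row C is a plain Nim row of size 4, so its Grundy value is 4.
Grundy values for row D (subtraction set {2, 3, 4}):
k:     0  1  2  3  4  5  6  7  8
g(k):  0  0  1  1  2  2  0  0  1
So g(8) = 1.
By the Sprague-Grundy theorem, the Grundy value of a sum of independent games is the XOR of the component values.
Combined value = 2 ⊕ 2 ⊕ 4 ⊕ 1 = 5.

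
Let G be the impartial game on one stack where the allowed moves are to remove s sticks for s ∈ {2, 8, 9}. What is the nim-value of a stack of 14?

3

Grundy values for subtraction set {2, 8, 9}:
g(0) = mex{} = 0
g(1) = mex{} = 0
g(2) = mex{0} = 1
g(3) = mex{0} = 1
g(4) = mex{1} = 0
g(5) = mex{1} = 0
g(6) = mex{0} = 1
g(7) = mex{0} = 1
g(8) = mex{0,1} = 2
g(9) = mex{0,1} = 2
g(10) = mex{0,1,2} = 3
g(11) = mex{1,2} = 0
g(12) = mex{0,1,3} = 2
g(13) = mex{0} = 1
g(14) = mex{0,1,2} = 3
So g(14) = 3.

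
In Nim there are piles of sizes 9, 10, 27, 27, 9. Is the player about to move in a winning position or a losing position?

Winning position

Compute the nim-sum pairwise:
9 XOR 10 = 3
3 XOR 27 = 24
24 XOR 27 = 3
3 XOR 9 = 10
The nim-sum is 10 ≠ 0, so this is an N-position: the player to move can win.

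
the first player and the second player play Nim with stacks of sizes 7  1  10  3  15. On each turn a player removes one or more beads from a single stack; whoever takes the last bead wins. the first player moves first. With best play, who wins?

Compute the nim-sum pairwise:
7 ⊕ 1 = 6
6 ⊕ 10 = 12
12 ⊕ 3 = 15
15 ⊕ 15 = 0
The nim-sum is 0, so this is a P-position: the player to move is in a losing position under optimal play; the first player is about to move from it and so loses — the second player wins.

the second player wins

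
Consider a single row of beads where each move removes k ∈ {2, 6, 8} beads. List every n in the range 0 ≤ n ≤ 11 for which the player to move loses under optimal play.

Build the Grundy sequence with g(k) = mex{g(k−s) : s ∈ {2, 6, 8}, s ≤ k}:
g(0) = mex{} = 0
g(1) = mex{} = 0
g(2) = mex{0} = 1
g(3) = mex{0} = 1
g(4) = mex{1} = 0
g(5) = mex{1} = 0
g(6) = mex{0} = 1
g(7) = mex{0} = 1
g(8) = mex{0,1} = 2
g(9) = mex{0,1} = 2
g(10) = mex{0,1,2} = 3
g(11) = mex{0,1,2} = 3
The P-positions (g = 0) in 0..11 are 0, 1, 4, 5.

0, 1, 4, 5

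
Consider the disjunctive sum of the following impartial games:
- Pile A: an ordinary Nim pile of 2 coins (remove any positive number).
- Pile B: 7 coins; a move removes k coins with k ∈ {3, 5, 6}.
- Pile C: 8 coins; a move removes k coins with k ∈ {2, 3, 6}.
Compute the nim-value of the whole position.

2

Pile A is a plain Nim pile of size 2, so its Grundy value is 2.
Grundy values for pile B (subtraction set {3, 5, 6}):
k:     0  1  2  3  4  5  6  7
g(k):  0  0  0  1  1  1  2  2
So g(7) = 2.
Build the Grundy sequence for pile C with g(k) = mex{g(k−s) : s ∈ {2, 3, 6}, s ≤ k}:
k:     0  1  2  3  4  5  6  7  8
g(k):  0  0  1  1  2  0  3  1  2
So g(8) = 2.
The value of a disjunctive sum is the nim-sum of the parts.
Combined value = 2 ⊕ 2 ⊕ 2 = 2.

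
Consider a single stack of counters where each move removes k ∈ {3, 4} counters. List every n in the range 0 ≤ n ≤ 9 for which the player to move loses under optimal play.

0, 1, 2, 7, 8, 9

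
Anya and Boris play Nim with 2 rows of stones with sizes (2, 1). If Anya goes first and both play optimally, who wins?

Anya wins

Nim-sum: 2 ⊕ 1 = 3.
The nim-sum is 3 ≠ 0, so this is an N-position: the player to move can win; Anya has a winning move.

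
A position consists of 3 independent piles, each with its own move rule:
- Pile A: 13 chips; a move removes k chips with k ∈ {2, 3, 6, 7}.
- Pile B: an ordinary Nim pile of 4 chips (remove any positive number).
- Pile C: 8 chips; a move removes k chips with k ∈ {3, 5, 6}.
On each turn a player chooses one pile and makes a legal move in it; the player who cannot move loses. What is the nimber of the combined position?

Build the Grundy sequence for pile A with g(k) = mex{g(k−s) : s ∈ {2, 3, 6, 7}, s ≤ k}:
g(0) = mex{} = 0
g(1) = mex{} = 0
g(2) = mex{0} = 1
g(3) = mex{0} = 1
g(4) = mex{0,1} = 2
g(5) = mex{1} = 0
g(6) = mex{0,1,2} = 3
g(7) = mex{0,2} = 1
g(8) = mex{0,1,3} = 2
g(9) = mex{1,3} = 0
g(10) = mex{1,2} = 0
g(11) = mex{0,2} = 1
g(12) = mex{0,3} = 1
g(13) = mex{0,1,3} = 2
So g(13) = 2.
Pile B is a plain Nim pile of size 4, so its Grundy value is 4.
Grundy values for pile C (subtraction set {3, 5, 6}):
g(0) = mex{} = 0
g(1) = mex{} = 0
g(2) = mex{} = 0
g(3) = mex{0} = 1
g(4) = mex{0} = 1
g(5) = mex{0} = 1
g(6) = mex{0,1} = 2
g(7) = mex{0,1} = 2
g(8) = mex{0,1} = 2
So g(8) = 2.
By the Sprague-Grundy theorem, the Grundy value of a sum of independent games is the XOR of the component values.
Combined value = 2 ⊕ 4 ⊕ 2 = 4.

4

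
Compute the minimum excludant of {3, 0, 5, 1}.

2

The values 0, 1 are all present; 2 is the first non-negative integer missing from the set.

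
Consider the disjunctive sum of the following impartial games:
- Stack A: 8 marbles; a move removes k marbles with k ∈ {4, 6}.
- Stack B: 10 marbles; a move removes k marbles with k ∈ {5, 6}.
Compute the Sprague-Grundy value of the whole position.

0

Build the Grundy sequence for stack A with g(k) = mex{g(k−s) : s ∈ {4, 6}, s ≤ k}:
g(0) = mex{} = 0
g(1) = mex{} = 0
g(2) = mex{} = 0
g(3) = mex{} = 0
g(4) = mex{0} = 1
g(5) = mex{0} = 1
g(6) = mex{0} = 1
g(7) = mex{0} = 1
g(8) = mex{0,1} = 2
So g(8) = 2.
Build the Grundy sequence for stack B with g(k) = mex{g(k−s) : s ∈ {5, 6}, s ≤ k}:
k:     0  1  2  3  4  5  6  7  8  9 10
g(k):  0  0  0  0  0  1  1  1  1  1  2
So g(10) = 2.
The value of a disjunctive sum is the nim-sum of the parts.
Combined value = 2 XOR 2 = 0.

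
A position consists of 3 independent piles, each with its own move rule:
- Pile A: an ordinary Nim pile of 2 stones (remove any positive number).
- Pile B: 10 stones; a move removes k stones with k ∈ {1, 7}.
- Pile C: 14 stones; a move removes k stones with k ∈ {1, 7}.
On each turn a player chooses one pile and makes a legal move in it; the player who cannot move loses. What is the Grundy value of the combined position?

2

Pile A is a plain Nim pile of size 2, so its Grundy value is 2.
Grundy values for pile B (subtraction set {1, 7}):
k:     0  1  2  3  4  5  6  7  8  9 10
g(k):  0  1  0  1  0  1  0  1  0  1  0
So g(10) = 0.
Build the Grundy sequence for pile C with g(k) = mex{g(k−s) : s ∈ {1, 7}, s ≤ k}:
k:     0  1  2  3  4  5  6  7  8  9 10 11 12 13 14
g(k):  0  1  0  1  0  1  0  1  0  1  0  1  0  1  0
So g(14) = 0.
The value of a disjunctive sum is the nim-sum of the parts.
Combined value = 2 ⊕ 0 ⊕ 0 = 2.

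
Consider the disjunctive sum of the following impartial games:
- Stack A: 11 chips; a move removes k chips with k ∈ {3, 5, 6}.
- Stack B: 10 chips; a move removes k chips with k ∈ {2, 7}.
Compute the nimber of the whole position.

0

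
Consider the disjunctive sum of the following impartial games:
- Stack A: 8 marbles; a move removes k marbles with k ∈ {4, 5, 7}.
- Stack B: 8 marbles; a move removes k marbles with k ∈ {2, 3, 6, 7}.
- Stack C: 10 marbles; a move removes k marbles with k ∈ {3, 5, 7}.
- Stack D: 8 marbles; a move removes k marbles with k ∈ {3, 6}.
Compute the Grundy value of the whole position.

2

Build the Grundy sequence for stack A with g(k) = mex{g(k−s) : s ∈ {4, 5, 7}, s ≤ k}:
g(0) = mex{} = 0
g(1) = mex{} = 0
g(2) = mex{} = 0
g(3) = mex{} = 0
g(4) = mex{0} = 1
g(5) = mex{0} = 1
g(6) = mex{0} = 1
g(7) = mex{0} = 1
g(8) = mex{0,1} = 2
So g(8) = 2.
Grundy values for stack B (subtraction set {2, 3, 6, 7}):
k:     0  1  2  3  4  5  6  7  8
g(k):  0  0  1  1  2  0  3  1  2
So g(8) = 2.
Build the Grundy sequence for stack C with g(k) = mex{g(k−s) : s ∈ {3, 5, 7}, s ≤ k}:
g(0) = mex{} = 0
g(1) = mex{} = 0
g(2) = mex{} = 0
g(3) = mex{0} = 1
g(4) = mex{0} = 1
g(5) = mex{0} = 1
g(6) = mex{0,1} = 2
g(7) = mex{0,1} = 2
g(8) = mex{0,1} = 2
g(9) = mex{0,1,2} = 3
g(10) = mex{1,2} = 0
So g(10) = 0.
Build the Grundy sequence for stack D with g(k) = mex{g(k−s) : s ∈ {3, 6}, s ≤ k}:
g(0) = mex{} = 0
g(1) = mex{} = 0
g(2) = mex{} = 0
g(3) = mex{0} = 1
g(4) = mex{0} = 1
g(5) = mex{0} = 1
g(6) = mex{0,1} = 2
g(7) = mex{0,1} = 2
g(8) = mex{0,1} = 2
So g(8) = 2.
By the Sprague-Grundy theorem, the Grundy value of a sum of independent games is the XOR of the component values.
Combined value = 2 XOR 2 XOR 0 XOR 2 = 2.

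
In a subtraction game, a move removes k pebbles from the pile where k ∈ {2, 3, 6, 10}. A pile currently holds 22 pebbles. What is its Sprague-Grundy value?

0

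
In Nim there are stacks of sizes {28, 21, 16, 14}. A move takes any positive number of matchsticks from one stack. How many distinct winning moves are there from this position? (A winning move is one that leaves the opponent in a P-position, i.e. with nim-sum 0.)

3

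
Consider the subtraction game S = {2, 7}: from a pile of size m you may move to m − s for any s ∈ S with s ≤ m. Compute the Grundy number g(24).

1

Compute g(0), g(1), … for moves {2, 7}:
k:     0  1  2  3  4  5  6  7  8  9 10 11 12 13 14 15 16 17 18 19 20 21 22 23 24
g(k):  0  0  1  1  0  0  1  1  2  0  0  1  1  0  0  1  1  2  0  0  1  1  0  0  1
So g(24) = 1.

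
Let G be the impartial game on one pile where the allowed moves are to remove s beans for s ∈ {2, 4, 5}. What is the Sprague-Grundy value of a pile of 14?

Build the Grundy sequence with g(k) = mex{g(k−s) : s ∈ {2, 4, 5}, s ≤ k}:
k:     0  1  2  3  4  5  6  7  8  9 10 11 12 13 14
g(k):  0  0  1  1  2  2  3  0  0  1  1  2  2  3  0
So g(14) = 0.

0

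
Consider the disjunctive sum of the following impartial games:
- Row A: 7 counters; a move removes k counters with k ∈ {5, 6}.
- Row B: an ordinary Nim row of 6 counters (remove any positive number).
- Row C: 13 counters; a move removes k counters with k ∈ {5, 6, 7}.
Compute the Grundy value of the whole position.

7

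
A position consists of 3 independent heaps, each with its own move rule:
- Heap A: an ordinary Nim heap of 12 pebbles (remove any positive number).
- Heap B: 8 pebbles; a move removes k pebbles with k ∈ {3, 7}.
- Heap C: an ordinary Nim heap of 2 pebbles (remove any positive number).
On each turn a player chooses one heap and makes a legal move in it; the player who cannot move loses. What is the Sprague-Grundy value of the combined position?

Heap A is a plain Nim heap of size 12, so its Grundy value is 12.
Build the Grundy sequence for heap B with g(k) = mex{g(k−s) : s ∈ {3, 7}, s ≤ k}:
k:     0  1  2  3  4  5  6  7  8
g(k):  0  0  0  1  1  1  0  2  2
So g(8) = 2.
Heap C is a plain Nim heap of size 2, so its Grundy value is 2.
The value of a disjunctive sum is the nim-sum of the parts.
Combined value = 12 ⊕ 2 ⊕ 2 = 12.

12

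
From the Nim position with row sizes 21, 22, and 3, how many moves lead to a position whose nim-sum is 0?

Nim-sum: 21 ⊕ 22 ⊕ 3 = 0.
The nim-sum is already 0, so every move leaves a nonzero nim-sum — there are no winning moves.

0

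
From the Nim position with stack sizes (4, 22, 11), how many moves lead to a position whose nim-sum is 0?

1

Nim-sum: 4 XOR 22 XOR 11 = 25.
The overall nim-sum is X = 25. A stack of size p has a winning move iff p XOR X < p (reduce it to p XOR X).
  4: 4 XOR 25 = 29 ≥ 4 — no move.
  22: 22 XOR 25 = 15 < 22 — winning move (to 15).
  11: 11 XOR 25 = 18 ≥ 11 — no move.
That gives 1 winning move.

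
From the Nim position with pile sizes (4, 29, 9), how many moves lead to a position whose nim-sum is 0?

1

Write each in binary and XOR column by column:
  00100  (4)
  11101  (29)
  01001  (9)
  -----
  10000  (16)
The overall nim-sum is X = 16. A pile of size p has a winning move iff p XOR X < p (reduce it to p XOR X).
  4: 4 XOR 16 = 20 ≥ 4 — no move.
  29: 29 XOR 16 = 13 < 29 — winning move (to 13).
  9: 9 XOR 16 = 25 ≥ 9 — no move.
That gives 1 winning move.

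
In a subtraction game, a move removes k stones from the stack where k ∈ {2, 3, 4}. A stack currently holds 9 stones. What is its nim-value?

1

Compute g(0), g(1), … for moves {2, 3, 4}:
g(0) = mex{} = 0
g(1) = mex{} = 0
g(2) = mex{0} = 1
g(3) = mex{0} = 1
g(4) = mex{0,1} = 2
g(5) = mex{0,1} = 2
g(6) = mex{1,2} = 0
g(7) = mex{1,2} = 0
g(8) = mex{0,2} = 1
g(9) = mex{0,2} = 1
So g(9) = 1.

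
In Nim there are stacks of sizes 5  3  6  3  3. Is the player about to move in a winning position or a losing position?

Write each in binary and XOR column by column:
  101  (5)
  011  (3)
  110  (6)
  011  (3)
  011  (3)
  ---
  000  (0)
The nim-sum is 0, so this is a P-position: the player to move is in a losing position under optimal play.

Losing position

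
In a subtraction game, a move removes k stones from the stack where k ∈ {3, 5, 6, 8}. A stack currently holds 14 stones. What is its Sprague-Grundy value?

1

Build the Grundy sequence with g(k) = mex{g(k−s) : s ∈ {3, 5, 6, 8}, s ≤ k}:
k:     0  1  2  3  4  5  6  7  8  9 10 11 12 13 14
g(k):  0  0  0  1  1  1  2  2  2  3  3  0  0  0  1
So g(14) = 1.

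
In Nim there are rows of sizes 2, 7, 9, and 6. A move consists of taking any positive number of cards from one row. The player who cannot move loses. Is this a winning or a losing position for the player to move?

Winning position

Nim-sum: 2 XOR 7 XOR 9 XOR 6 = 10.
The nim-sum is 10 ≠ 0, so this is an N-position: the player to move can win.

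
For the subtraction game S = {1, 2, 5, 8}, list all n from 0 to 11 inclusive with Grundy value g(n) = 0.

Grundy values for subtraction set {1, 2, 5, 8}:
g(0) = mex{} = 0
g(1) = mex{0} = 1
g(2) = mex{0,1} = 2
g(3) = mex{1,2} = 0
g(4) = mex{0,2} = 1
g(5) = mex{0,1} = 2
g(6) = mex{1,2} = 0
g(7) = mex{0,2} = 1
g(8) = mex{0,1} = 2
g(9) = mex{1,2} = 0
g(10) = mex{0,2} = 1
g(11) = mex{0,1} = 2
The P-positions (g = 0) in 0..11 are 0, 3, 6, 9.

0, 3, 6, 9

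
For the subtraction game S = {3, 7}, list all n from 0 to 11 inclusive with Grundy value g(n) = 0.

Build the Grundy sequence with g(k) = mex{g(k−s) : s ∈ {3, 7}, s ≤ k}:
k:     0  1  2  3  4  5  6  7  8  9 10 11
g(k):  0  0  0  1  1  1  0  2  2  1  0  0
The P-positions (g = 0) in 0..11 are 0, 1, 2, 6, 10, 11.

0, 1, 2, 6, 10, 11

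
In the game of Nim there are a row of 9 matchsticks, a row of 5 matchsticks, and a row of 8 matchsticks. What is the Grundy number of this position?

4

Nim-sum: 9 XOR 5 XOR 8 = 4.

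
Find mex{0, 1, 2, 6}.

3

The values 0, 1, 2 are all present; 3 is the first non-negative integer missing from the set.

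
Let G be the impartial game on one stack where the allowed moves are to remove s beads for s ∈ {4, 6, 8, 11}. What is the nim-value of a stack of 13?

3

Build the Grundy sequence with g(k) = mex{g(k−s) : s ∈ {4, 6, 8, 11}, s ≤ k}:
k:     0  1  2  3  4  5  6  7  8  9 10 11 12 13
g(k):  0  0  0  0  1  1  1  1  2  2  2  2  3  3
So g(13) = 3.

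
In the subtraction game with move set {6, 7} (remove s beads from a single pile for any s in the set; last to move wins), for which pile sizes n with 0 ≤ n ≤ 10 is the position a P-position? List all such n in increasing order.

Compute g(0), g(1), … for moves {6, 7}:
g(0) = mex{} = 0
g(1) = mex{} = 0
g(2) = mex{} = 0
g(3) = mex{} = 0
g(4) = mex{} = 0
g(5) = mex{} = 0
g(6) = mex{0} = 1
g(7) = mex{0} = 1
g(8) = mex{0} = 1
g(9) = mex{0} = 1
g(10) = mex{0} = 1
The P-positions (g = 0) in 0..10 are 0, 1, 2, 3, 4, 5.

0, 1, 2, 3, 4, 5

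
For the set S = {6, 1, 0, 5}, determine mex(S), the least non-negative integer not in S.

2

The values 0, 1 are all present; 2 is the first non-negative integer missing from the set.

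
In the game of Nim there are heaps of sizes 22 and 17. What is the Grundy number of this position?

7

Nim-sum: 22 XOR 17 = 7.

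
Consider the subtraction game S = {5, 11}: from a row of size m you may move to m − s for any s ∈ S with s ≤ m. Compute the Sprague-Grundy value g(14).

2

Grundy values for subtraction set {5, 11}:
g(0) = mex{} = 0
g(1) = mex{} = 0
g(2) = mex{} = 0
g(3) = mex{} = 0
g(4) = mex{} = 0
g(5) = mex{0} = 1
g(6) = mex{0} = 1
g(7) = mex{0} = 1
g(8) = mex{0} = 1
g(9) = mex{0} = 1
g(10) = mex{1} = 0
g(11) = mex{0,1} = 2
g(12) = mex{0,1} = 2
g(13) = mex{0,1} = 2
g(14) = mex{0,1} = 2
So g(14) = 2.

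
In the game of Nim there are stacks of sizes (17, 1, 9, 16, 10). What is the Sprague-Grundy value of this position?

3

Nim-sum: 17 ⊕ 1 ⊕ 9 ⊕ 16 ⊕ 10 = 3.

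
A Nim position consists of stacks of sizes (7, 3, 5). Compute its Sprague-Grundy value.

1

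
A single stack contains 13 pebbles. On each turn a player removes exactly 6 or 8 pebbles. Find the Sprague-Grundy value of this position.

Build the Grundy sequence with g(k) = mex{g(k−s) : s ∈ {6, 8}, s ≤ k}:
k:     0  1  2  3  4  5  6  7  8  9 10 11 12 13
g(k):  0  0  0  0  0  0  1  1  1  1  1  1  2  2
So g(13) = 2.

2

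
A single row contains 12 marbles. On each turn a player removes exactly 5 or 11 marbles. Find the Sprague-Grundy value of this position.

Build the Grundy sequence with g(k) = mex{g(k−s) : s ∈ {5, 11}, s ≤ k}:
k:     0  1  2  3  4  5  6  7  8  9 10 11 12
g(k):  0  0  0  0  0  1  1  1  1  1  0  2  2
So g(12) = 2.

2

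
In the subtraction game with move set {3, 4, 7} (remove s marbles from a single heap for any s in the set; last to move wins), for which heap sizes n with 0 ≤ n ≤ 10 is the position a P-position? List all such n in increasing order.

0, 1, 2, 10

Compute g(0), g(1), … for moves {3, 4, 7}:
k:     0  1  2  3  4  5  6  7  8  9 10
g(k):  0  0  0  1  1  1  2  2  2  3  0
The P-positions (g = 0) in 0..10 are 0, 1, 2, 10.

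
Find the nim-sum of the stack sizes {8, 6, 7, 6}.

Nim-sum: 8 ⊕ 6 ⊕ 7 ⊕ 6 = 15.

15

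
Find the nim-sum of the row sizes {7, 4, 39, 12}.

Write each in binary and XOR column by column:
  000111  (7)
  000100  (4)
  100111  (39)
  001100  (12)
  ------
  101000  (40)

40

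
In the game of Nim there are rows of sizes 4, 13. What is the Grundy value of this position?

Compute the nim-sum pairwise:
4 ⊕ 13 = 9

9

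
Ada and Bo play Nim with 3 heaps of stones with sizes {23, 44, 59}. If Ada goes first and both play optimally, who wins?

Bo wins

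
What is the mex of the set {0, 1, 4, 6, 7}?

The values 0, 1 are all present; 2 is the first non-negative integer missing from the set.

2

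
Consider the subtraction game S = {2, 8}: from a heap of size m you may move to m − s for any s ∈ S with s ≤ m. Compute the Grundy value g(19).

2

Build the Grundy sequence with g(k) = mex{g(k−s) : s ∈ {2, 8}, s ≤ k}:
k:     0  1  2  3  4  5  6  7  8  9 10 11 12 13 14 15 16 17 18 19
g(k):  0  0  1  1  0  0  1  1  2  2  0  0  1  1  0  0  1  1  2  2
So g(19) = 2.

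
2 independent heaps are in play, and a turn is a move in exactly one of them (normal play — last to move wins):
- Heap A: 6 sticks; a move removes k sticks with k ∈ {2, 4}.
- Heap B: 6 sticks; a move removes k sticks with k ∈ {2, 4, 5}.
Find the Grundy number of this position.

3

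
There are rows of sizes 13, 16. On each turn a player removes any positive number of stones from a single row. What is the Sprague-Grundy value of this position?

Nim-sum: 13 ^ 16 = 29.

29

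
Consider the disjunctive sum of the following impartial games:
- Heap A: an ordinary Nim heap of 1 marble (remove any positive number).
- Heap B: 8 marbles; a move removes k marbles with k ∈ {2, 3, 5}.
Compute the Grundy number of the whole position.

1

Heap A is a plain Nim heap of size 1, so its Grundy value is 1.
For heap B, compute g(0), g(1), … with moves {2, 3, 5}:
g(0) = mex{} = 0
g(1) = mex{} = 0
g(2) = mex{0} = 1
g(3) = mex{0} = 1
g(4) = mex{0,1} = 2
g(5) = mex{0,1} = 2
g(6) = mex{0,1,2} = 3
g(7) = mex{1,2} = 0
g(8) = mex{1,2,3} = 0
So g(8) = 0.
The value of a disjunctive sum is the nim-sum of the parts.
Combined value = 1 XOR 0 = 1.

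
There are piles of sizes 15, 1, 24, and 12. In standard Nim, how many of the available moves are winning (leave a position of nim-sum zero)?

Compute the nim-sum pairwise:
15 XOR 1 = 14
14 XOR 24 = 22
22 XOR 12 = 26
The overall nim-sum is X = 26. A pile of size p has a winning move iff p XOR X < p (reduce it to p XOR X).
  15: 15 XOR 26 = 21 ≥ 15 — no move.
  1: 1 XOR 26 = 27 ≥ 1 — no move.
  24: 24 XOR 26 = 2 < 24 — winning move (to 2).
  12: 12 XOR 26 = 22 ≥ 12 — no move.
That gives 1 winning move.

1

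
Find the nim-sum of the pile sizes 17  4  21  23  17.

Nim-sum: 17 XOR 4 XOR 21 XOR 23 XOR 17 = 6.

6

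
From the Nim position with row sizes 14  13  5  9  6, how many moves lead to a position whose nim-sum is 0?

3

Compute the nim-sum pairwise:
14 ⊕ 13 = 3
3 ⊕ 5 = 6
6 ⊕ 9 = 15
15 ⊕ 6 = 9
The overall nim-sum is X = 9. A row of size p has a winning move iff p XOR X < p (reduce it to p XOR X).
  14: 14 XOR 9 = 7 < 14 — winning move (to 7).
  13: 13 XOR 9 = 4 < 13 — winning move (to 4).
  5: 5 XOR 9 = 12 ≥ 5 — no move.
  9: 9 XOR 9 = 0 < 9 — winning move (to 0).
  6: 6 XOR 9 = 15 ≥ 6 — no move.
That gives 3 winning moves.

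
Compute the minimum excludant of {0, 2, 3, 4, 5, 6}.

1

0 is in the set but 1 is not, so the mex is 1.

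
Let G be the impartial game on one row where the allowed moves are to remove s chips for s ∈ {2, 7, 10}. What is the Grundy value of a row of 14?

3

Grundy values for subtraction set {2, 7, 10}:
g(0) = mex{} = 0
g(1) = mex{} = 0
g(2) = mex{0} = 1
g(3) = mex{0} = 1
g(4) = mex{1} = 0
g(5) = mex{1} = 0
g(6) = mex{0} = 1
g(7) = mex{0} = 1
g(8) = mex{0,1} = 2
g(9) = mex{1} = 0
g(10) = mex{0,1,2} = 3
g(11) = mex{0} = 1
g(12) = mex{0,1,3} = 2
g(13) = mex{1} = 0
g(14) = mex{0,1,2} = 3
So g(14) = 3.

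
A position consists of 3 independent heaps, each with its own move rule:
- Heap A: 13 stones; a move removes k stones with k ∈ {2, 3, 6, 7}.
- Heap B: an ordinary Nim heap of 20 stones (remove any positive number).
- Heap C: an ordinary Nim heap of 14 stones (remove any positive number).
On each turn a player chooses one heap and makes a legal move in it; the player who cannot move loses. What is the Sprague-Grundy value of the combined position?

Build the Grundy sequence for heap A with g(k) = mex{g(k−s) : s ∈ {2, 3, 6, 7}, s ≤ k}:
g(0) = mex{} = 0
g(1) = mex{} = 0
g(2) = mex{0} = 1
g(3) = mex{0} = 1
g(4) = mex{0,1} = 2
g(5) = mex{1} = 0
g(6) = mex{0,1,2} = 3
g(7) = mex{0,2} = 1
g(8) = mex{0,1,3} = 2
g(9) = mex{1,3} = 0
g(10) = mex{1,2} = 0
g(11) = mex{0,2} = 1
g(12) = mex{0,3} = 1
g(13) = mex{0,1,3} = 2
So g(13) = 2.
Heap B is a plain Nim heap of size 20, so its Grundy value is 20.
Heap C is a plain Nim heap of size 14, so its Grundy value is 14.
The value of a disjunctive sum is the nim-sum of the parts.
Combined value = 2 ⊕ 20 ⊕ 14 = 24.

24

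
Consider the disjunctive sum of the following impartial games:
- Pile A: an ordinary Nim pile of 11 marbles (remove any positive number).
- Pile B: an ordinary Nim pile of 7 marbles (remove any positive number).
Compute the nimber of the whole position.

12

Pile A is a plain Nim pile of size 11, so its Grundy value is 11.
Pile B is a plain Nim pile of size 7, so its Grundy value is 7.
The value of a disjunctive sum is the nim-sum of the parts.
Combined value = 11 XOR 7 = 12.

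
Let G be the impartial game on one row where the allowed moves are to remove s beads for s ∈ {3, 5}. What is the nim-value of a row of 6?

Build the Grundy sequence with g(k) = mex{g(k−s) : s ∈ {3, 5}, s ≤ k}:
k:     0  1  2  3  4  5  6
g(k):  0  0  0  1  1  1  2
So g(6) = 2.

2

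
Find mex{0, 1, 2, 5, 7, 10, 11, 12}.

3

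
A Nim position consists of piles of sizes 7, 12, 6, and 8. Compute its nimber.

5

Bitwise XOR of the heap sizes:
  0111  (7)
  1100  (12)
  0110  (6)
  1000  (8)
  ----
  0101  (5)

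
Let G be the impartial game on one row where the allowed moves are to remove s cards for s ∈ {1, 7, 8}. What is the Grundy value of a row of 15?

Compute g(0), g(1), … for moves {1, 7, 8}:
k:     0  1  2  3  4  5  6  7  8  9 10 11 12 13 14 15
g(k):  0  1  0  1  0  1  0  1  2  3  2  3  2  3  2  0
So g(15) = 0.

0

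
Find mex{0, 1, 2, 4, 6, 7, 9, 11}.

The values 0, 1, 2 are all present; 3 is the first non-negative integer missing from the set.

3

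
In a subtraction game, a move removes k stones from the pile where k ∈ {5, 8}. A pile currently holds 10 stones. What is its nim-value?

Grundy values for subtraction set {5, 8}:
k:     0  1  2  3  4  5  6  7  8  9 10
g(k):  0  0  0  0  0  1  1  1  1  1  2
So g(10) = 2.

2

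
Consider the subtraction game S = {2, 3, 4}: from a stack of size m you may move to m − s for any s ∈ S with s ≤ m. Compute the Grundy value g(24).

0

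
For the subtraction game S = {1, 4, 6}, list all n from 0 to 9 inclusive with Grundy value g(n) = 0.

Grundy values for subtraction set {1, 4, 6}:
g(0) = mex{} = 0
g(1) = mex{0} = 1
g(2) = mex{1} = 0
g(3) = mex{0} = 1
g(4) = mex{0,1} = 2
g(5) = mex{1,2} = 0
g(6) = mex{0} = 1
g(7) = mex{1} = 0
g(8) = mex{0,2} = 1
g(9) = mex{0,1} = 2
The P-positions (g = 0) in 0..9 are 0, 2, 5, 7.

0, 2, 5, 7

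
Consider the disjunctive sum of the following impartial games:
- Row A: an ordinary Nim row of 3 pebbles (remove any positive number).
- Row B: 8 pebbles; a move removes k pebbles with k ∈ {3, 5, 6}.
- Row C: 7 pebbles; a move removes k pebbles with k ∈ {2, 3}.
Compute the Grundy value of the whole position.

0

Row A is a plain Nim row of size 3, so its Grundy value is 3.
Grundy values for row B (subtraction set {3, 5, 6}):
g(0) = mex{} = 0
g(1) = mex{} = 0
g(2) = mex{} = 0
g(3) = mex{0} = 1
g(4) = mex{0} = 1
g(5) = mex{0} = 1
g(6) = mex{0,1} = 2
g(7) = mex{0,1} = 2
g(8) = mex{0,1} = 2
So g(8) = 2.
Build the Grundy sequence for row C with g(k) = mex{g(k−s) : s ∈ {2, 3}, s ≤ k}:
k:     0  1  2  3  4  5  6  7
g(k):  0  0  1  1  2  0  0  1
So g(7) = 1.
By the Sprague-Grundy theorem, the Grundy value of a sum of independent games is the XOR of the component values.
Combined value = 3 XOR 2 XOR 1 = 0.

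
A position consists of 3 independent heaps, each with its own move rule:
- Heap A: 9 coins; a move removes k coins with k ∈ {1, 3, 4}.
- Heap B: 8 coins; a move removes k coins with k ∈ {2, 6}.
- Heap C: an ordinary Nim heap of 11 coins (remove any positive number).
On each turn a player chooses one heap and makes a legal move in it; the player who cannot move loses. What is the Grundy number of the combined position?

11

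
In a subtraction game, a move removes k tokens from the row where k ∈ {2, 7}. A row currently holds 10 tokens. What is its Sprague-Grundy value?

0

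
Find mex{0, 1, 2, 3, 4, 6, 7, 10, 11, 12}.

5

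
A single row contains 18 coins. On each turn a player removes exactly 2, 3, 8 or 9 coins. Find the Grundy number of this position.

Build the Grundy sequence with g(k) = mex{g(k−s) : s ∈ {2, 3, 8, 9}, s ≤ k}:
k:     0  1  2  3  4  5  6  7  8  9 10 11 12 13 14 15 16 17 18
g(k):  0  0  1  1  2  0  0  1  1  2  2  0  0  1  1  2  0  0  1
So g(18) = 1.

1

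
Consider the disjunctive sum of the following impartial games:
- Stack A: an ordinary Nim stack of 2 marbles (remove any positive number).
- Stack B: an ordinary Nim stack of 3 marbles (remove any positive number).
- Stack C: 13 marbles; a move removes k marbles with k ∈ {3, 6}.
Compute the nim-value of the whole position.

0

Stack A is a plain Nim stack of size 2, so its Grundy value is 2.
Stack B is a plain Nim stack of size 3, so its Grundy value is 3.
Build the Grundy sequence for stack C with g(k) = mex{g(k−s) : s ∈ {3, 6}, s ≤ k}:
g(0) = mex{} = 0
g(1) = mex{} = 0
g(2) = mex{} = 0
g(3) = mex{0} = 1
g(4) = mex{0} = 1
g(5) = mex{0} = 1
g(6) = mex{0,1} = 2
g(7) = mex{0,1} = 2
g(8) = mex{0,1} = 2
g(9) = mex{1,2} = 0
g(10) = mex{1,2} = 0
g(11) = mex{1,2} = 0
g(12) = mex{0,2} = 1
g(13) = mex{0,2} = 1
So g(13) = 1.
By the Sprague-Grundy theorem, the Grundy value of a sum of independent games is the XOR of the component values.
Combined value = 2 XOR 3 XOR 1 = 0.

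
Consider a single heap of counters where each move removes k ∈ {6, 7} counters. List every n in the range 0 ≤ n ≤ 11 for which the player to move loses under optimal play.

0, 1, 2, 3, 4, 5

Compute g(0), g(1), … for moves {6, 7}:
k:     0  1  2  3  4  5  6  7  8  9 10 11
g(k):  0  0  0  0  0  0  1  1  1  1  1  1
The P-positions (g = 0) in 0..11 are 0, 1, 2, 3, 4, 5.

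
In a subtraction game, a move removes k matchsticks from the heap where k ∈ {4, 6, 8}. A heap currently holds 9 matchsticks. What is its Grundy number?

Grundy values for subtraction set {4, 6, 8}:
k:     0  1  2  3  4  5  6  7  8  9
g(k):  0  0  0  0  1  1  1  1  2  2
So g(9) = 2.

2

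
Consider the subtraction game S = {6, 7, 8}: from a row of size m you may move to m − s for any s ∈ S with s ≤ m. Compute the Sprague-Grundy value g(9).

1

Build the Grundy sequence with g(k) = mex{g(k−s) : s ∈ {6, 7, 8}, s ≤ k}:
k:     0  1  2  3  4  5  6  7  8  9
g(k):  0  0  0  0  0  0  1  1  1  1
So g(9) = 1.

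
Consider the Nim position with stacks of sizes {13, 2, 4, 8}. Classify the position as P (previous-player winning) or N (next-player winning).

Write each in binary and XOR column by column:
  1101  (13)
  0010  (2)
  0100  (4)
  1000  (8)
  ----
  0011  (3)
The nim-sum is 3 ≠ 0, so this is an N-position: the player to move can win.

N-position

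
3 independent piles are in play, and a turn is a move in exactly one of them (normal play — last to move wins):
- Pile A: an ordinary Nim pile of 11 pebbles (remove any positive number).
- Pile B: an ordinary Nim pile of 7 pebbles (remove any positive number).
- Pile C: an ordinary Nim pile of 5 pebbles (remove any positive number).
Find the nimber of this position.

9

Pile A is a plain Nim pile of size 11, so its Grundy value is 11.
Pile B is a plain Nim pile of size 7, so its Grundy value is 7.
Pile C is a plain Nim pile of size 5, so its Grundy value is 5.
The value of a disjunctive sum is the nim-sum of the parts.
Combined value = 11 ⊕ 7 ⊕ 5 = 9.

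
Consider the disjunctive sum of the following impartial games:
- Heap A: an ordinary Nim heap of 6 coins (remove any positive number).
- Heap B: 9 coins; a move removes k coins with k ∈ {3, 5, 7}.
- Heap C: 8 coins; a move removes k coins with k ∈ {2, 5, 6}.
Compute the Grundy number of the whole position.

Heap A is a plain Nim heap of size 6, so its Grundy value is 6.
For heap B, compute g(0), g(1), … with moves {3, 5, 7}:
k:     0  1  2  3  4  5  6  7  8  9
g(k):  0  0  0  1  1  1  2  2  2  3
So g(9) = 3.
Grundy values for heap C (subtraction set {2, 5, 6}):
g(0) = mex{} = 0
g(1) = mex{} = 0
g(2) = mex{0} = 1
g(3) = mex{0} = 1
g(4) = mex{1} = 0
g(5) = mex{0,1} = 2
g(6) = mex{0} = 1
g(7) = mex{0,1,2} = 3
g(8) = mex{1} = 0
So g(8) = 0.
By the Sprague-Grundy theorem, the Grundy value of a sum of independent games is the XOR of the component values.
Combined value = 6 XOR 3 XOR 0 = 5.

5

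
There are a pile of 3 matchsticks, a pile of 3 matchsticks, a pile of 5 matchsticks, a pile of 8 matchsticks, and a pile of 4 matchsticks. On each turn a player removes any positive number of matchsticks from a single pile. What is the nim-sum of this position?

9

Nim-sum: 3 ⊕ 3 ⊕ 5 ⊕ 8 ⊕ 4 = 9.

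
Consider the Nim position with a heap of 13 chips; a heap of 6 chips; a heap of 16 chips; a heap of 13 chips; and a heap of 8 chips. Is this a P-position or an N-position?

N-position

Bitwise XOR of the heap sizes:
  01101  (13)
  00110  (6)
  10000  (16)
  01101  (13)
  01000  (8)
  -----
  11110  (30)
The nim-sum is 30 ≠ 0, so this is an N-position: the player to move can win.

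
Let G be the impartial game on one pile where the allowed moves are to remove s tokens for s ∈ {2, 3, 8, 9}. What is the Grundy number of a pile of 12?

0

Compute g(0), g(1), … for moves {2, 3, 8, 9}:
k:     0  1  2  3  4  5  6  7  8  9 10 11 12
g(k):  0  0  1  1  2  0  0  1  1  2  2  0  0
So g(12) = 0.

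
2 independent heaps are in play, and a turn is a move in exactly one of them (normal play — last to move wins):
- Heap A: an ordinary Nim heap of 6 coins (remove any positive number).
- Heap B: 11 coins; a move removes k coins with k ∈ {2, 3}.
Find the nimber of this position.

6

Heap A is a plain Nim heap of size 6, so its Grundy value is 6.
Build the Grundy sequence for heap B with g(k) = mex{g(k−s) : s ∈ {2, 3}, s ≤ k}:
g(0) = mex{} = 0
g(1) = mex{} = 0
g(2) = mex{0} = 1
g(3) = mex{0} = 1
g(4) = mex{0,1} = 2
g(5) = mex{1} = 0
g(6) = mex{1,2} = 0
g(7) = mex{0,2} = 1
g(8) = mex{0} = 1
g(9) = mex{0,1} = 2
g(10) = mex{1} = 0
g(11) = mex{1,2} = 0
So g(11) = 0.
By the Sprague-Grundy theorem, the Grundy value of a sum of independent games is the XOR of the component values.
Combined value = 6 XOR 0 = 6.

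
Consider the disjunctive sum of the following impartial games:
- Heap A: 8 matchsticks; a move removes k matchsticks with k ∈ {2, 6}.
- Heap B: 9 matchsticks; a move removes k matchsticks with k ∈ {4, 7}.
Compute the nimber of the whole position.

2

Build the Grundy sequence for heap A with g(k) = mex{g(k−s) : s ∈ {2, 6}, s ≤ k}:
g(0) = mex{} = 0
g(1) = mex{} = 0
g(2) = mex{0} = 1
g(3) = mex{0} = 1
g(4) = mex{1} = 0
g(5) = mex{1} = 0
g(6) = mex{0} = 1
g(7) = mex{0} = 1
g(8) = mex{1} = 0
So g(8) = 0.
Grundy values for heap B (subtraction set {4, 7}):
k:     0  1  2  3  4  5  6  7  8  9
g(k):  0  0  0  0  1  1  1  1  2  2
So g(9) = 2.
By the Sprague-Grundy theorem, the Grundy value of a sum of independent games is the XOR of the component values.
Combined value = 0 XOR 2 = 2.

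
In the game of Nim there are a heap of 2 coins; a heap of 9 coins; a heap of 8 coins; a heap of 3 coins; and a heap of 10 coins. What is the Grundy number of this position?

10

Compute the nim-sum pairwise:
2 XOR 9 = 11
11 XOR 8 = 3
3 XOR 3 = 0
0 XOR 10 = 10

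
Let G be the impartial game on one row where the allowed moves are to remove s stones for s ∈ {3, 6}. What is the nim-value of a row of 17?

Build the Grundy sequence with g(k) = mex{g(k−s) : s ∈ {3, 6}, s ≤ k}:
k:     0  1  2  3  4  5  6  7  8  9 10 11 12 13 14 15 16 17
g(k):  0  0  0  1  1  1  2  2  2  0  0  0  1  1  1  2  2  2
So g(17) = 2.

2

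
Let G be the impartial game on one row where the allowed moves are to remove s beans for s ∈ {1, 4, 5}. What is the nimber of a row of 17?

1

Grundy values for subtraction set {1, 4, 5}:
k:     0  1  2  3  4  5  6  7  8  9 10 11 12 13 14 15 16 17
g(k):  0  1  0  1  2  3  2  3  0  1  0  1  2  3  2  3  0  1
So g(17) = 1.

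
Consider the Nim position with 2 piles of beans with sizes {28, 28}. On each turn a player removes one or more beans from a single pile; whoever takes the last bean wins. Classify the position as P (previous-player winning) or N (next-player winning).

Bitwise XOR of the heap sizes:
  11100  (28)
  11100  (28)
  -----
  00000  (0)
The nim-sum is 0, so this is a P-position: the player to move is in a losing position under optimal play.

P-position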